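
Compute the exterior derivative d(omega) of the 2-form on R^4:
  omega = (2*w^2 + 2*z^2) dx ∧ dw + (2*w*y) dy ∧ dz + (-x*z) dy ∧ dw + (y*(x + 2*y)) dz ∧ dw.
d(omega) = (y - 4*z) dx ∧ dz ∧ dw + (2*x + 6*y) dy ∧ dz ∧ dw + (-z) dx ∧ dy ∧ dw

For a 2-form omega = sum_{i<j} g_{ij} dx_i ∧ dx_j, the exterior derivative is
  d(omega) = sum_{i<j} d(g_{ij}) ∧ dx_i ∧ dx_j = sum_{i<j, k} (∂g_{ij}/∂x_k) dx_k ∧ dx_i ∧ dx_j.
Expand each term, using dx_k ∧ dx_i ∧ dx_j = sgn(permutation) dx_{(a)} ∧ dx_{(b)} ∧ dx_{(c)} with (a < b < c) sorted:
  d(2*w^2 + 2*z^2) includes (∂/∂z)(2*w^2 + 2*z^2) dz = (4*z) dz, which multiplied by dx ∧ dw gives (-4*z) dx ∧ dz ∧ dw
  d(2*w*y) includes (∂/∂w)(2*w*y) dw = (2*y) dw, which multiplied by dy ∧ dz gives (2*y) dy ∧ dz ∧ dw
  d(-x*z) includes (∂/∂x)(-x*z) dx = (-z) dx, which multiplied by dy ∧ dw gives (-z) dx ∧ dy ∧ dw
  d(-x*z) includes (∂/∂z)(-x*z) dz = (-x) dz, which multiplied by dy ∧ dw gives (x) dy ∧ dz ∧ dw
  d(y*(x + 2*y)) includes (∂/∂x)(y*(x + 2*y)) dx = (y) dx, which multiplied by dz ∧ dw gives (y) dx ∧ dz ∧ dw
  d(y*(x + 2*y)) includes (∂/∂y)(y*(x + 2*y)) dy = (x + 4*y) dy, which multiplied by dz ∧ dw gives (x + 4*y) dy ∧ dz ∧ dw
Collecting like 3-forms: d(omega) = (y - 4*z) dx ∧ dz ∧ dw + (2*x + 6*y) dy ∧ dz ∧ dw + (-z) dx ∧ dy ∧ dw.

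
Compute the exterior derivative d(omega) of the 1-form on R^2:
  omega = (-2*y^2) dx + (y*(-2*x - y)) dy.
d(omega) = (2*y) dx ∧ dy

For a 1-form omega = sum_i f_i dx_i, the exterior derivative is
  d(omega) = sum_{i < j} (∂f_j/∂x_i - ∂f_i/∂x_j) dx_i ∧ dx_j.
  coefficient of dx ∧ dy: ∂f_2/∂x - ∂f_1/∂y = ∂(y*(-2*x - y))/∂x - ∂(-2*y^2)/∂y = 2*y
Assembling: d(omega) = (2*y) dx ∧ dy.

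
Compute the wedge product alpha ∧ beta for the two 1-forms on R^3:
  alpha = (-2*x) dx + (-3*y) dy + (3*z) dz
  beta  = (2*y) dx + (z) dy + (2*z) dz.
alpha ∧ beta = (-2*x*z + 6*y^2) dx ∧ dy + (-2*z*(2*x + 3*y)) dx ∧ dz + (-3*z*(2*y + z)) dy ∧ dz

Distribute the wedge, using dx_i ∧ dx_j = -dx_j ∧ dx_i and dx_i ∧ dx_i = 0. For each pair (i, j) with i < j, the coefficient of dx_i ∧ dx_j in alpha ∧ beta is (alpha_i * beta_j - alpha_j * beta_i). Collecting: alpha ∧ beta = (-2*x*z + 6*y^2) dx ∧ dy + (-2*z*(2*x + 3*y)) dx ∧ dz + (-3*z*(2*y + z)) dy ∧ dz.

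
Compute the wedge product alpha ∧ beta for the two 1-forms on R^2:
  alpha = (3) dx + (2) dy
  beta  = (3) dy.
alpha ∧ beta = (9) dx ∧ dy

Distribute the wedge, using dx_i ∧ dx_j = -dx_j ∧ dx_i and dx_i ∧ dx_i = 0. For each pair (i, j) with i < j, the coefficient of dx_i ∧ dx_j in alpha ∧ beta is (alpha_i * beta_j - alpha_j * beta_i). Collecting: alpha ∧ beta = (9) dx ∧ dy.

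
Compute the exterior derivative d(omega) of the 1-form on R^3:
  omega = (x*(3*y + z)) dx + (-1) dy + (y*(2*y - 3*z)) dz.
d(omega) = (-3*x) dx ∧ dy + (-x) dx ∧ dz + (4*y - 3*z) dy ∧ dz

For a 1-form omega = sum_i f_i dx_i, the exterior derivative is
  d(omega) = sum_{i < j} (∂f_j/∂x_i - ∂f_i/∂x_j) dx_i ∧ dx_j.
  coefficient of dx ∧ dy: ∂f_2/∂x - ∂f_1/∂y = ∂(-1)/∂x - ∂(x*(3*y + z))/∂y = -3*x
  coefficient of dx ∧ dz: ∂f_3/∂x - ∂f_1/∂z = ∂(y*(2*y - 3*z))/∂x - ∂(x*(3*y + z))/∂z = -x
  coefficient of dy ∧ dz: ∂f_3/∂y - ∂f_2/∂z = ∂(y*(2*y - 3*z))/∂y - ∂(-1)/∂z = 4*y - 3*z
Assembling: d(omega) = (-3*x) dx ∧ dy + (-x) dx ∧ dz + (4*y - 3*z) dy ∧ dz.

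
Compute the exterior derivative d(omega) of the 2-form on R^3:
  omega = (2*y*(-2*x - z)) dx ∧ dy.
d(omega) = (-2*y) dx ∧ dy ∧ dz

For a 2-form omega = sum_{i<j} g_{ij} dx_i ∧ dx_j, the exterior derivative is
  d(omega) = sum_{i<j} d(g_{ij}) ∧ dx_i ∧ dx_j = sum_{i<j, k} (∂g_{ij}/∂x_k) dx_k ∧ dx_i ∧ dx_j.
Expand each term, using dx_k ∧ dx_i ∧ dx_j = sgn(permutation) dx_{(a)} ∧ dx_{(b)} ∧ dx_{(c)} with (a < b < c) sorted:
  d(2*y*(-2*x - z)) includes (∂/∂z)(2*y*(-2*x - z)) dz = (-2*y) dz, which multiplied by dx ∧ dy gives (-2*y) dx ∧ dy ∧ dz
Collecting like 3-forms: d(omega) = (-2*y) dx ∧ dy ∧ dz.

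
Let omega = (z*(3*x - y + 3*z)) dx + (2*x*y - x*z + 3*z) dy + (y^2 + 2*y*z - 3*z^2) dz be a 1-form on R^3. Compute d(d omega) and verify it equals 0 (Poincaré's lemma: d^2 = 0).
d(d omega) = 0

Step 1: d omega = sum_{i<j} (∂f_j/∂x_i - ∂f_i/∂x_j) dx_i ∧ dx_j:
  coeff of dx ∧ dy: 2*y
  coeff of dx ∧ dz: -3*x + y - 6*z
  coeff of dy ∧ dz: x + 2*y + 2*z - 3
Step 2: Apply d again to each 2-form coefficient. The only possible 3-form in R^3 is dx ∧ dy ∧ dz, with coefficient
  ∂(coeff of dy∧dz)/∂x - ∂(coeff of dx∧dz)/∂y + ∂(coeff of dx∧dy)/∂z
  = ∂/∂x (x + 2*y + 2*z - 3) - ∂/∂y (-3*x + y - 6*z) + ∂/∂z (2*y).
Each of these terms simplifies to sums of mixed partials that cancel in pairs. The result is 0 (by equality of mixed partials for smooth functions — Schwarz / Clairaut).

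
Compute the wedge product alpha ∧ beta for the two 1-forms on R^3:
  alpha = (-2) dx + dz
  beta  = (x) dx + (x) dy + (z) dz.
alpha ∧ beta = (-2*x) dx ∧ dy + (-x - 2*z) dx ∧ dz + (-x) dy ∧ dz

Distribute the wedge, using dx_i ∧ dx_j = -dx_j ∧ dx_i and dx_i ∧ dx_i = 0. For each pair (i, j) with i < j, the coefficient of dx_i ∧ dx_j in alpha ∧ beta is (alpha_i * beta_j - alpha_j * beta_i). Collecting: alpha ∧ beta = (-2*x) dx ∧ dy + (-x - 2*z) dx ∧ dz + (-x) dy ∧ dz.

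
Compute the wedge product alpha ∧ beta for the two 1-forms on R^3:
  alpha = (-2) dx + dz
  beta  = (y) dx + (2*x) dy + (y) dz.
alpha ∧ beta = (-4*x) dx ∧ dy + (-3*y) dx ∧ dz + (-2*x) dy ∧ dz

Distribute the wedge, using dx_i ∧ dx_j = -dx_j ∧ dx_i and dx_i ∧ dx_i = 0. For each pair (i, j) with i < j, the coefficient of dx_i ∧ dx_j in alpha ∧ beta is (alpha_i * beta_j - alpha_j * beta_i). Collecting: alpha ∧ beta = (-4*x) dx ∧ dy + (-3*y) dx ∧ dz + (-2*x) dy ∧ dz.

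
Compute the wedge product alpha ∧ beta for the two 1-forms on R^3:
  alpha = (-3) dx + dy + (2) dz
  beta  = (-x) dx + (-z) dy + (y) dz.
alpha ∧ beta = (x + 3*z) dx ∧ dy + (2*x - 3*y) dx ∧ dz + (y + 2*z) dy ∧ dz

Distribute the wedge, using dx_i ∧ dx_j = -dx_j ∧ dx_i and dx_i ∧ dx_i = 0. For each pair (i, j) with i < j, the coefficient of dx_i ∧ dx_j in alpha ∧ beta is (alpha_i * beta_j - alpha_j * beta_i). Collecting: alpha ∧ beta = (x + 3*z) dx ∧ dy + (2*x - 3*y) dx ∧ dz + (y + 2*z) dy ∧ dz.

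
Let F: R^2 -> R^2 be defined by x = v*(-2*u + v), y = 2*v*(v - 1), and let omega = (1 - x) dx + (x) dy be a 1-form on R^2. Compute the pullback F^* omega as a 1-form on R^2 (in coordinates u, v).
F^* omega = (2*v*(-2*u*v + v^2 - 1)) du + (-4*u^2*v - 2*u*v^2 + 4*u*v - 2*u + 2*v^3 - 2*v^2 + 2*v) dv

Using F^*(f dg) = (f ∘ F) d(g ∘ F), substitute each coordinate x_i by F_i(u, v) in f_i, and replace dx_i by d F_i = (∂F_i/∂u) du + (∂F_i/∂v) dv.
  For the x component: f_1(F) = 2*u*v - v^2 + 1; d F_1 = (-2*v) du + (-2*u + 2*v) dv
  For the y component: f_2(F) = v*(-2*u + v); d F_2 = (0) du + (4*v - 2) dv
Combining and collecting du, dv coefficients:
  coeff of du: 2*v*(-2*u*v + v^2 - 1)
  coeff of dv: -4*u^2*v - 2*u*v^2 + 4*u*v - 2*u + 2*v^3 - 2*v^2 + 2*v
F^* omega = (2*v*(-2*u*v + v^2 - 1)) du + (-4*u^2*v - 2*u*v^2 + 4*u*v - 2*u + 2*v^3 - 2*v^2 + 2*v) dv.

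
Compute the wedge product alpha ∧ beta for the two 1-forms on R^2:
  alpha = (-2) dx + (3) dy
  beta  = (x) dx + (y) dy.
alpha ∧ beta = (-3*x - 2*y) dx ∧ dy

Distribute the wedge, using dx_i ∧ dx_j = -dx_j ∧ dx_i and dx_i ∧ dx_i = 0. For each pair (i, j) with i < j, the coefficient of dx_i ∧ dx_j in alpha ∧ beta is (alpha_i * beta_j - alpha_j * beta_i). Collecting: alpha ∧ beta = (-3*x - 2*y) dx ∧ dy.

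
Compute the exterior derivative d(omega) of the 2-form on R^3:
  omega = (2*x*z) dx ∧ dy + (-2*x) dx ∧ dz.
d(omega) = (2*x) dx ∧ dy ∧ dz

For a 2-form omega = sum_{i<j} g_{ij} dx_i ∧ dx_j, the exterior derivative is
  d(omega) = sum_{i<j} d(g_{ij}) ∧ dx_i ∧ dx_j = sum_{i<j, k} (∂g_{ij}/∂x_k) dx_k ∧ dx_i ∧ dx_j.
Expand each term, using dx_k ∧ dx_i ∧ dx_j = sgn(permutation) dx_{(a)} ∧ dx_{(b)} ∧ dx_{(c)} with (a < b < c) sorted:
  d(2*x*z) includes (∂/∂z)(2*x*z) dz = (2*x) dz, which multiplied by dx ∧ dy gives (2*x) dx ∧ dy ∧ dz
Collecting like 3-forms: d(omega) = (2*x) dx ∧ dy ∧ dz.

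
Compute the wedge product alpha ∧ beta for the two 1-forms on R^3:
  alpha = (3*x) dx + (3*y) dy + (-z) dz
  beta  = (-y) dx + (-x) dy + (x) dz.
alpha ∧ beta = (-3*x^2 + 3*y^2) dx ∧ dy + (3*x^2 - y*z) dx ∧ dz + (x*(3*y - z)) dy ∧ dz

Distribute the wedge, using dx_i ∧ dx_j = -dx_j ∧ dx_i and dx_i ∧ dx_i = 0. For each pair (i, j) with i < j, the coefficient of dx_i ∧ dx_j in alpha ∧ beta is (alpha_i * beta_j - alpha_j * beta_i). Collecting: alpha ∧ beta = (-3*x^2 + 3*y^2) dx ∧ dy + (3*x^2 - y*z) dx ∧ dz + (x*(3*y - z)) dy ∧ dz.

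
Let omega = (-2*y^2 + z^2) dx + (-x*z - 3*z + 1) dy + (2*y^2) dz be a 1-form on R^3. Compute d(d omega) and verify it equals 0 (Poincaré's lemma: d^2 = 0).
d(d omega) = 0

Step 1: d omega = sum_{i<j} (∂f_j/∂x_i - ∂f_i/∂x_j) dx_i ∧ dx_j:
  coeff of dx ∧ dy: 4*y - z
  coeff of dx ∧ dz: -2*z
  coeff of dy ∧ dz: x + 4*y + 3
Step 2: Apply d again to each 2-form coefficient. The only possible 3-form in R^3 is dx ∧ dy ∧ dz, with coefficient
  ∂(coeff of dy∧dz)/∂x - ∂(coeff of dx∧dz)/∂y + ∂(coeff of dx∧dy)/∂z
  = ∂/∂x (x + 4*y + 3) - ∂/∂y (-2*z) + ∂/∂z (4*y - z).
Each of these terms simplifies to sums of mixed partials that cancel in pairs. The result is 0 (by equality of mixed partials for smooth functions — Schwarz / Clairaut).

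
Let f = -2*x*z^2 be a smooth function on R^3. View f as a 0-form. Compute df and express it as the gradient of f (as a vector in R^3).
df = (-2*z^2) dx + (0) dy + (-4*x*z) dz; grad f = (-2*z^2, 0, -4*x*z)

For a 0-form f, d f = (∂f/∂x) dx + (∂f/∂y) dy + (∂f/∂z) dz. The components of the vector representation are exactly the entries of grad f in Cartesian coordinates:
  ∂f/∂x = -2*z^2
  ∂f/∂y = 0
  ∂f/∂z = -4*x*z.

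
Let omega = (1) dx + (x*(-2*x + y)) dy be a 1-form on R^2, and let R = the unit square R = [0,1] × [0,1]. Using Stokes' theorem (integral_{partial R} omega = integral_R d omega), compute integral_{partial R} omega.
integral_(partial R) omega = -3/2

Stokes: integral_partial_R omega = integral_R d omega with d omega = (∂Q/∂x - ∂P/∂y) dx ∧ dy.
  ∂Q/∂x = -4*x + y
  ∂P/∂y = 0
  integrand = ∂Q/∂x - ∂P/∂y = -4*x + y.
Integrating over R: integral_0^1 integral_0^1 (-4*x + y) dx dy = -3/2.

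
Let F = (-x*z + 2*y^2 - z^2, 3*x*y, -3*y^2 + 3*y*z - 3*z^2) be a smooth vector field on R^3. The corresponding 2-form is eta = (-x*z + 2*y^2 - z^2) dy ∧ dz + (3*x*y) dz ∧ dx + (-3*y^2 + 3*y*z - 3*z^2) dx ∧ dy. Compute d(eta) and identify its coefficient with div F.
d(eta) = (3*x + 3*y - 7*z) dx ∧ dy ∧ dz; div F = 3*x + 3*y - 7*z

For a 2-form in R^3 of the form above, applying d gives a 3-form with coefficient ∂P/∂x + ∂Q/∂y + ∂R/∂z:
  ∂P/∂x = -z
  ∂Q/∂y = 3*x
  ∂R/∂z = 3*y - 6*z
Sum = 3*x + 3*y - 7*z, which is exactly div F.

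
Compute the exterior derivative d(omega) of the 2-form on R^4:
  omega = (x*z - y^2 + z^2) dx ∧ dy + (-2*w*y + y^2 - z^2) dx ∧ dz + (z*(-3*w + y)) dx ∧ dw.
d(omega) = (2*w + x - 2*y + 2*z) dx ∧ dy ∧ dz + (3*w - 3*y) dx ∧ dz ∧ dw + (-z) dx ∧ dy ∧ dw

For a 2-form omega = sum_{i<j} g_{ij} dx_i ∧ dx_j, the exterior derivative is
  d(omega) = sum_{i<j} d(g_{ij}) ∧ dx_i ∧ dx_j = sum_{i<j, k} (∂g_{ij}/∂x_k) dx_k ∧ dx_i ∧ dx_j.
Expand each term, using dx_k ∧ dx_i ∧ dx_j = sgn(permutation) dx_{(a)} ∧ dx_{(b)} ∧ dx_{(c)} with (a < b < c) sorted:
  d(x*z - y^2 + z^2) includes (∂/∂z)(x*z - y^2 + z^2) dz = (x + 2*z) dz, which multiplied by dx ∧ dy gives (x + 2*z) dx ∧ dy ∧ dz
  d(-2*w*y + y^2 - z^2) includes (∂/∂y)(-2*w*y + y^2 - z^2) dy = (-2*w + 2*y) dy, which multiplied by dx ∧ dz gives (2*w - 2*y) dx ∧ dy ∧ dz
  d(-2*w*y + y^2 - z^2) includes (∂/∂w)(-2*w*y + y^2 - z^2) dw = (-2*y) dw, which multiplied by dx ∧ dz gives (-2*y) dx ∧ dz ∧ dw
  d(z*(-3*w + y)) includes (∂/∂y)(z*(-3*w + y)) dy = (z) dy, which multiplied by dx ∧ dw gives (-z) dx ∧ dy ∧ dw
  d(z*(-3*w + y)) includes (∂/∂z)(z*(-3*w + y)) dz = (-3*w + y) dz, which multiplied by dx ∧ dw gives (3*w - y) dx ∧ dz ∧ dw
Collecting like 3-forms: d(omega) = (2*w + x - 2*y + 2*z) dx ∧ dy ∧ dz + (3*w - 3*y) dx ∧ dz ∧ dw + (-z) dx ∧ dy ∧ dw.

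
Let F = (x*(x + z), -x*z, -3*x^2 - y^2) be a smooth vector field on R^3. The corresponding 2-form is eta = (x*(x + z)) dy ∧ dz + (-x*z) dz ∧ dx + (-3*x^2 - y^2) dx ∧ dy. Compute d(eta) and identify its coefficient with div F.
d(eta) = (2*x + z) dx ∧ dy ∧ dz; div F = 2*x + z

For a 2-form in R^3 of the form above, applying d gives a 3-form with coefficient ∂P/∂x + ∂Q/∂y + ∂R/∂z:
  ∂P/∂x = 2*x + z
  ∂Q/∂y = 0
  ∂R/∂z = 0
Sum = 2*x + z, which is exactly div F.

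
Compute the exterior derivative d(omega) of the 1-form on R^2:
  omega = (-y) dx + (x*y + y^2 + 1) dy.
d(omega) = (y + 1) dx ∧ dy

For a 1-form omega = sum_i f_i dx_i, the exterior derivative is
  d(omega) = sum_{i < j} (∂f_j/∂x_i - ∂f_i/∂x_j) dx_i ∧ dx_j.
  coefficient of dx ∧ dy: ∂f_2/∂x - ∂f_1/∂y = ∂(x*y + y^2 + 1)/∂x - ∂(-y)/∂y = y + 1
Assembling: d(omega) = (y + 1) dx ∧ dy.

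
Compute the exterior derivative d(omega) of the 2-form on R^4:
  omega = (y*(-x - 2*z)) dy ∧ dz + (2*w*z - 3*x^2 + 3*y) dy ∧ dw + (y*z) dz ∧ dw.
d(omega) = (-y) dx ∧ dy ∧ dz + (-6*x) dx ∧ dy ∧ dw + (-2*w + z) dy ∧ dz ∧ dw

For a 2-form omega = sum_{i<j} g_{ij} dx_i ∧ dx_j, the exterior derivative is
  d(omega) = sum_{i<j} d(g_{ij}) ∧ dx_i ∧ dx_j = sum_{i<j, k} (∂g_{ij}/∂x_k) dx_k ∧ dx_i ∧ dx_j.
Expand each term, using dx_k ∧ dx_i ∧ dx_j = sgn(permutation) dx_{(a)} ∧ dx_{(b)} ∧ dx_{(c)} with (a < b < c) sorted:
  d(y*(-x - 2*z)) includes (∂/∂x)(y*(-x - 2*z)) dx = (-y) dx, which multiplied by dy ∧ dz gives (-y) dx ∧ dy ∧ dz
  d(2*w*z - 3*x^2 + 3*y) includes (∂/∂x)(2*w*z - 3*x^2 + 3*y) dx = (-6*x) dx, which multiplied by dy ∧ dw gives (-6*x) dx ∧ dy ∧ dw
  d(2*w*z - 3*x^2 + 3*y) includes (∂/∂z)(2*w*z - 3*x^2 + 3*y) dz = (2*w) dz, which multiplied by dy ∧ dw gives (-2*w) dy ∧ dz ∧ dw
  d(y*z) includes (∂/∂y)(y*z) dy = (z) dy, which multiplied by dz ∧ dw gives (z) dy ∧ dz ∧ dw
Collecting like 3-forms: d(omega) = (-y) dx ∧ dy ∧ dz + (-6*x) dx ∧ dy ∧ dw + (-2*w + z) dy ∧ dz ∧ dw.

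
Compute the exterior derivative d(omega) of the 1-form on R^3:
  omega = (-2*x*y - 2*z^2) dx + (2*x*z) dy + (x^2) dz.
d(omega) = (2*x + 2*z) dx ∧ dy + (2*x + 4*z) dx ∧ dz + (-2*x) dy ∧ dz

For a 1-form omega = sum_i f_i dx_i, the exterior derivative is
  d(omega) = sum_{i < j} (∂f_j/∂x_i - ∂f_i/∂x_j) dx_i ∧ dx_j.
  coefficient of dx ∧ dy: ∂f_2/∂x - ∂f_1/∂y = ∂(2*x*z)/∂x - ∂(-2*x*y - 2*z^2)/∂y = 2*x + 2*z
  coefficient of dx ∧ dz: ∂f_3/∂x - ∂f_1/∂z = ∂(x^2)/∂x - ∂(-2*x*y - 2*z^2)/∂z = 2*x + 4*z
  coefficient of dy ∧ dz: ∂f_3/∂y - ∂f_2/∂z = ∂(x^2)/∂y - ∂(2*x*z)/∂z = -2*x
Assembling: d(omega) = (2*x + 2*z) dx ∧ dy + (2*x + 4*z) dx ∧ dz + (-2*x) dy ∧ dz.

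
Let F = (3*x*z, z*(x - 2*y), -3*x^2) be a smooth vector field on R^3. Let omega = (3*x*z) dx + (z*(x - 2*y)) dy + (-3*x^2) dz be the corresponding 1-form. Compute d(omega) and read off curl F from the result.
d(omega) = (-x + 2*y) dy ∧ dz + (9*x) dz ∧ dx + (z) dx ∧ dy; curl F = (-x + 2*y, 9*x, z)

d omega = sum_{i<j} (∂f_j/∂x_i - ∂f_i/∂x_j) dx_i ∧ dx_j. Under the identification (dy ∧ dz, dz ∧ dx, dx ∧ dy) ↔ (e_x, e_y, e_z), the coefficients are exactly the components of curl F. Compute:
  ∂R/∂y - ∂Q/∂z = (0) - (x - 2*y) = -x + 2*y
  ∂P/∂z - ∂R/∂x = (3*x) - (-6*x) = 9*x
  ∂Q/∂x - ∂P/∂y = (z) - (0) = z.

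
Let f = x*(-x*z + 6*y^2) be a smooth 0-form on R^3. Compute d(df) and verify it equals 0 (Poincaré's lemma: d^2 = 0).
d(df) = 0

Step 1: df = sum_i (∂f/∂x_i) dx_i = (-2*x*z + 6*y^2) dx + (12*x*y) dy + (-x^2) dz.
Step 2: Apply d again. Using the 1-form formula, the coefficient of dx ∧ dy in d(df) is ∂^2 f/∂x ∂y - ∂^2 f/∂y ∂x = (12*y) - (12*y) = 0 (equality of mixed partials for smooth f).
Similarly for dx ∧ dz and dy ∧ dz — all coefficients vanish. So d(df) = 0.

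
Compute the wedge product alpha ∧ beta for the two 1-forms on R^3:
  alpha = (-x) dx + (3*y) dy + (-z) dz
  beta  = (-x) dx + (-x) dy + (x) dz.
alpha ∧ beta = (x*(x + 3*y)) dx ∧ dy + (-x*(x + z)) dx ∧ dz + (x*(3*y - z)) dy ∧ dz

Distribute the wedge, using dx_i ∧ dx_j = -dx_j ∧ dx_i and dx_i ∧ dx_i = 0. For each pair (i, j) with i < j, the coefficient of dx_i ∧ dx_j in alpha ∧ beta is (alpha_i * beta_j - alpha_j * beta_i). Collecting: alpha ∧ beta = (x*(x + 3*y)) dx ∧ dy + (-x*(x + z)) dx ∧ dz + (x*(3*y - z)) dy ∧ dz.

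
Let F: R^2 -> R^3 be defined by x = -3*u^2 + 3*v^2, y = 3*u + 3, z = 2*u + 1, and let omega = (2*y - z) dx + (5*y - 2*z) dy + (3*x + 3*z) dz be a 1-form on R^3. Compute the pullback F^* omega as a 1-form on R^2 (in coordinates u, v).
F^* omega = (-42*u^2 + 15*u + 18*v^2 + 45) du + (6*v*(4*u + 5)) dv

Using F^*(f dg) = (f ∘ F) d(g ∘ F), substitute each coordinate x_i by F_i(u, v) in f_i, and replace dx_i by d F_i = (∂F_i/∂u) du + (∂F_i/∂v) dv.
  For the x component: f_1(F) = 4*u + 5; d F_1 = (-6*u) du + (6*v) dv
  For the y component: f_2(F) = 11*u + 13; d F_2 = (3) du + (0) dv
  For the z component: f_3(F) = -9*u^2 + 6*u + 9*v^2 + 3; d F_3 = (2) du + (0) dv
Combining and collecting du, dv coefficients:
  coeff of du: -42*u^2 + 15*u + 18*v^2 + 45
  coeff of dv: 6*v*(4*u + 5)
F^* omega = (-42*u^2 + 15*u + 18*v^2 + 45) du + (6*v*(4*u + 5)) dv.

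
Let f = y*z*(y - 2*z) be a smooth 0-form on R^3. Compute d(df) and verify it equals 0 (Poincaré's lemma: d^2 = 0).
d(df) = 0

Step 1: df = sum_i (∂f/∂x_i) dx_i = (0) dx + (2*z*(y - z)) dy + (y*(y - 4*z)) dz.
Step 2: Apply d again. Using the 1-form formula, the coefficient of dx ∧ dy in d(df) is ∂^2 f/∂x ∂y - ∂^2 f/∂y ∂x = (0) - (0) = 0 (equality of mixed partials for smooth f).
Similarly for dx ∧ dz and dy ∧ dz — all coefficients vanish. So d(df) = 0.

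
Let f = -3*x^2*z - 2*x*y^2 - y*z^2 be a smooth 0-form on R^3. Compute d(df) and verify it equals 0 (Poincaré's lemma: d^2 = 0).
d(df) = 0

Step 1: df = sum_i (∂f/∂x_i) dx_i = (-6*x*z - 2*y^2) dx + (-4*x*y - z^2) dy + (-3*x^2 - 2*y*z) dz.
Step 2: Apply d again. Using the 1-form formula, the coefficient of dx ∧ dy in d(df) is ∂^2 f/∂x ∂y - ∂^2 f/∂y ∂x = (-4*y) - (-4*y) = 0 (equality of mixed partials for smooth f).
Similarly for dx ∧ dz and dy ∧ dz — all coefficients vanish. So d(df) = 0.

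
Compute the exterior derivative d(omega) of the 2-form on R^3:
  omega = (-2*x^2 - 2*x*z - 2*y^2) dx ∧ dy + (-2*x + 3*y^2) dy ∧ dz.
d(omega) = (-2*x - 2) dx ∧ dy ∧ dz

For a 2-form omega = sum_{i<j} g_{ij} dx_i ∧ dx_j, the exterior derivative is
  d(omega) = sum_{i<j} d(g_{ij}) ∧ dx_i ∧ dx_j = sum_{i<j, k} (∂g_{ij}/∂x_k) dx_k ∧ dx_i ∧ dx_j.
Expand each term, using dx_k ∧ dx_i ∧ dx_j = sgn(permutation) dx_{(a)} ∧ dx_{(b)} ∧ dx_{(c)} with (a < b < c) sorted:
  d(-2*x^2 - 2*x*z - 2*y^2) includes (∂/∂z)(-2*x^2 - 2*x*z - 2*y^2) dz = (-2*x) dz, which multiplied by dx ∧ dy gives (-2*x) dx ∧ dy ∧ dz
  d(-2*x + 3*y^2) includes (∂/∂x)(-2*x + 3*y^2) dx = (-2) dx, which multiplied by dy ∧ dz gives (-2) dx ∧ dy ∧ dz
Collecting like 3-forms: d(omega) = (-2*x - 2) dx ∧ dy ∧ dz.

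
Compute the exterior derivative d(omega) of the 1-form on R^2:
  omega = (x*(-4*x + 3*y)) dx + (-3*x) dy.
d(omega) = (-3*x - 3) dx ∧ dy

For a 1-form omega = sum_i f_i dx_i, the exterior derivative is
  d(omega) = sum_{i < j} (∂f_j/∂x_i - ∂f_i/∂x_j) dx_i ∧ dx_j.
  coefficient of dx ∧ dy: ∂f_2/∂x - ∂f_1/∂y = ∂(-3*x)/∂x - ∂(x*(-4*x + 3*y))/∂y = -3*x - 3
Assembling: d(omega) = (-3*x - 3) dx ∧ dy.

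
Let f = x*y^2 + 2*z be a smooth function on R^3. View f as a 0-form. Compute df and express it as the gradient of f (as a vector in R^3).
df = (y^2) dx + (2*x*y) dy + (2) dz; grad f = (y^2, 2*x*y, 2)

For a 0-form f, d f = (∂f/∂x) dx + (∂f/∂y) dy + (∂f/∂z) dz. The components of the vector representation are exactly the entries of grad f in Cartesian coordinates:
  ∂f/∂x = y^2
  ∂f/∂y = 2*x*y
  ∂f/∂z = 2.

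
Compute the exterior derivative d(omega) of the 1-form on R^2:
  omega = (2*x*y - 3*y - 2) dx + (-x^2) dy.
d(omega) = (3 - 4*x) dx ∧ dy

For a 1-form omega = sum_i f_i dx_i, the exterior derivative is
  d(omega) = sum_{i < j} (∂f_j/∂x_i - ∂f_i/∂x_j) dx_i ∧ dx_j.
  coefficient of dx ∧ dy: ∂f_2/∂x - ∂f_1/∂y = ∂(-x^2)/∂x - ∂(2*x*y - 3*y - 2)/∂y = 3 - 4*x
Assembling: d(omega) = (3 - 4*x) dx ∧ dy.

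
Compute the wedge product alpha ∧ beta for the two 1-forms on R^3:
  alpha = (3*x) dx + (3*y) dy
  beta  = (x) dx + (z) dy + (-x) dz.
alpha ∧ beta = (3*x*(-y + z)) dx ∧ dy + (-3*x^2) dx ∧ dz + (-3*x*y) dy ∧ dz

Distribute the wedge, using dx_i ∧ dx_j = -dx_j ∧ dx_i and dx_i ∧ dx_i = 0. For each pair (i, j) with i < j, the coefficient of dx_i ∧ dx_j in alpha ∧ beta is (alpha_i * beta_j - alpha_j * beta_i). Collecting: alpha ∧ beta = (3*x*(-y + z)) dx ∧ dy + (-3*x^2) dx ∧ dz + (-3*x*y) dy ∧ dz.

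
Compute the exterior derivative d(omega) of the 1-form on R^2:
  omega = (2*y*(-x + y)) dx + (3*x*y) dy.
d(omega) = (2*x - y) dx ∧ dy

For a 1-form omega = sum_i f_i dx_i, the exterior derivative is
  d(omega) = sum_{i < j} (∂f_j/∂x_i - ∂f_i/∂x_j) dx_i ∧ dx_j.
  coefficient of dx ∧ dy: ∂f_2/∂x - ∂f_1/∂y = ∂(3*x*y)/∂x - ∂(2*y*(-x + y))/∂y = 2*x - y
Assembling: d(omega) = (2*x - y) dx ∧ dy.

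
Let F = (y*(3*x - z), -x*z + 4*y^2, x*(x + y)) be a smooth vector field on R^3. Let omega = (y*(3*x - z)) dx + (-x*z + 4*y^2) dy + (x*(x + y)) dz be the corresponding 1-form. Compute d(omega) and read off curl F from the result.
d(omega) = (2*x) dy ∧ dz + (-2*x - 2*y) dz ∧ dx + (-3*x) dx ∧ dy; curl F = (2*x, -2*x - 2*y, -3*x)

d omega = sum_{i<j} (∂f_j/∂x_i - ∂f_i/∂x_j) dx_i ∧ dx_j. Under the identification (dy ∧ dz, dz ∧ dx, dx ∧ dy) ↔ (e_x, e_y, e_z), the coefficients are exactly the components of curl F. Compute:
  ∂R/∂y - ∂Q/∂z = (x) - (-x) = 2*x
  ∂P/∂z - ∂R/∂x = (-y) - (2*x + y) = -2*x - 2*y
  ∂Q/∂x - ∂P/∂y = (-z) - (3*x - z) = -3*x.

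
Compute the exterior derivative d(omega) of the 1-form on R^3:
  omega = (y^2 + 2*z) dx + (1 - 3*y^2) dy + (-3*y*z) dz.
d(omega) = (-2*y) dx ∧ dy + (-2) dx ∧ dz + (-3*z) dy ∧ dz

For a 1-form omega = sum_i f_i dx_i, the exterior derivative is
  d(omega) = sum_{i < j} (∂f_j/∂x_i - ∂f_i/∂x_j) dx_i ∧ dx_j.
  coefficient of dx ∧ dy: ∂f_2/∂x - ∂f_1/∂y = ∂(1 - 3*y^2)/∂x - ∂(y^2 + 2*z)/∂y = -2*y
  coefficient of dx ∧ dz: ∂f_3/∂x - ∂f_1/∂z = ∂(-3*y*z)/∂x - ∂(y^2 + 2*z)/∂z = -2
  coefficient of dy ∧ dz: ∂f_3/∂y - ∂f_2/∂z = ∂(-3*y*z)/∂y - ∂(1 - 3*y^2)/∂z = -3*z
Assembling: d(omega) = (-2*y) dx ∧ dy + (-2) dx ∧ dz + (-3*z) dy ∧ dz.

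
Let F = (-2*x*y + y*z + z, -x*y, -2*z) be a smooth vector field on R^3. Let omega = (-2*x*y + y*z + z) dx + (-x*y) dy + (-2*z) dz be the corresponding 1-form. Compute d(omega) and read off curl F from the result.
d(omega) = (0) dy ∧ dz + (y + 1) dz ∧ dx + (2*x - y - z) dx ∧ dy; curl F = (0, y + 1, 2*x - y - z)

d omega = sum_{i<j} (∂f_j/∂x_i - ∂f_i/∂x_j) dx_i ∧ dx_j. Under the identification (dy ∧ dz, dz ∧ dx, dx ∧ dy) ↔ (e_x, e_y, e_z), the coefficients are exactly the components of curl F. Compute:
  ∂R/∂y - ∂Q/∂z = (0) - (0) = 0
  ∂P/∂z - ∂R/∂x = (y + 1) - (0) = y + 1
  ∂Q/∂x - ∂P/∂y = (-y) - (-2*x + z) = 2*x - y - z.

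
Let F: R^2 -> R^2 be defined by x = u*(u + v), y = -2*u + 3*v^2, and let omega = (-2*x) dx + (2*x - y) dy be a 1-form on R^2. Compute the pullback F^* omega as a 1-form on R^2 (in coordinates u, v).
F^* omega = (-4*u^3 - 6*u^2*v - 4*u^2 - 2*u*v^2 - 4*u*v - 4*u + 6*v^2) du + (-2*u^3 + 10*u^2*v + 12*u*v^2 + 12*u*v - 18*v^3) dv

Using F^*(f dg) = (f ∘ F) d(g ∘ F), substitute each coordinate x_i by F_i(u, v) in f_i, and replace dx_i by d F_i = (∂F_i/∂u) du + (∂F_i/∂v) dv.
  For the x component: f_1(F) = 2*u*(-u - v); d F_1 = (2*u + v) du + (u) dv
  For the y component: f_2(F) = 2*u^2 + 2*u*v + 2*u - 3*v^2; d F_2 = (-2) du + (6*v) dv
Combining and collecting du, dv coefficients:
  coeff of du: -4*u^3 - 6*u^2*v - 4*u^2 - 2*u*v^2 - 4*u*v - 4*u + 6*v^2
  coeff of dv: -2*u^3 + 10*u^2*v + 12*u*v^2 + 12*u*v - 18*v^3
F^* omega = (-4*u^3 - 6*u^2*v - 4*u^2 - 2*u*v^2 - 4*u*v - 4*u + 6*v^2) du + (-2*u^3 + 10*u^2*v + 12*u*v^2 + 12*u*v - 18*v^3) dv.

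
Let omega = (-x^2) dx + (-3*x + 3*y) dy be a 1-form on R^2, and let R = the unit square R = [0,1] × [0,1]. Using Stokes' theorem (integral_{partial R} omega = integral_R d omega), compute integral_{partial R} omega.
integral_(partial R) omega = -3

Stokes: integral_partial_R omega = integral_R d omega with d omega = (∂Q/∂x - ∂P/∂y) dx ∧ dy.
  ∂Q/∂x = -3
  ∂P/∂y = 0
  integrand = ∂Q/∂x - ∂P/∂y = -3.
Integrating over R: integral_0^1 integral_0^1 (-3) dx dy = -3.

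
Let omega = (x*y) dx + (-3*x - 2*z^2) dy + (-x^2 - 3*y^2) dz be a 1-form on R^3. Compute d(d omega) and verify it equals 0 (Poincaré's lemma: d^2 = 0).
d(d omega) = 0

Step 1: d omega = sum_{i<j} (∂f_j/∂x_i - ∂f_i/∂x_j) dx_i ∧ dx_j:
  coeff of dx ∧ dy: -x - 3
  coeff of dx ∧ dz: -2*x
  coeff of dy ∧ dz: -6*y + 4*z
Step 2: Apply d again to each 2-form coefficient. The only possible 3-form in R^3 is dx ∧ dy ∧ dz, with coefficient
  ∂(coeff of dy∧dz)/∂x - ∂(coeff of dx∧dz)/∂y + ∂(coeff of dx∧dy)/∂z
  = ∂/∂x (-6*y + 4*z) - ∂/∂y (-2*x) + ∂/∂z (-x - 3).
Each of these terms simplifies to sums of mixed partials that cancel in pairs. The result is 0 (by equality of mixed partials for smooth functions — Schwarz / Clairaut).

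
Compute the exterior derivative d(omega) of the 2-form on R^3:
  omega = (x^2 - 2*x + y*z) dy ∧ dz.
d(omega) = (2*x - 2) dx ∧ dy ∧ dz

For a 2-form omega = sum_{i<j} g_{ij} dx_i ∧ dx_j, the exterior derivative is
  d(omega) = sum_{i<j} d(g_{ij}) ∧ dx_i ∧ dx_j = sum_{i<j, k} (∂g_{ij}/∂x_k) dx_k ∧ dx_i ∧ dx_j.
Expand each term, using dx_k ∧ dx_i ∧ dx_j = sgn(permutation) dx_{(a)} ∧ dx_{(b)} ∧ dx_{(c)} with (a < b < c) sorted:
  d(x^2 - 2*x + y*z) includes (∂/∂x)(x^2 - 2*x + y*z) dx = (2*x - 2) dx, which multiplied by dy ∧ dz gives (2*x - 2) dx ∧ dy ∧ dz
Collecting like 3-forms: d(omega) = (2*x - 2) dx ∧ dy ∧ dz.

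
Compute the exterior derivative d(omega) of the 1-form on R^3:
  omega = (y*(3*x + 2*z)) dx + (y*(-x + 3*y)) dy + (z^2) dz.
d(omega) = (-3*x - y - 2*z) dx ∧ dy + (-2*y) dx ∧ dz

For a 1-form omega = sum_i f_i dx_i, the exterior derivative is
  d(omega) = sum_{i < j} (∂f_j/∂x_i - ∂f_i/∂x_j) dx_i ∧ dx_j.
  coefficient of dx ∧ dy: ∂f_2/∂x - ∂f_1/∂y = ∂(y*(-x + 3*y))/∂x - ∂(y*(3*x + 2*z))/∂y = -3*x - y - 2*z
  coefficient of dx ∧ dz: ∂f_3/∂x - ∂f_1/∂z = ∂(z^2)/∂x - ∂(y*(3*x + 2*z))/∂z = -2*y
Assembling: d(omega) = (-3*x - y - 2*z) dx ∧ dy + (-2*y) dx ∧ dz.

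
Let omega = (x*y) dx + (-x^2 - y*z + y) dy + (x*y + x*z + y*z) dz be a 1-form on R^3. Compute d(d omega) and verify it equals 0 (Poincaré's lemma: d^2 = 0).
d(d omega) = 0

Step 1: d omega = sum_{i<j} (∂f_j/∂x_i - ∂f_i/∂x_j) dx_i ∧ dx_j:
  coeff of dx ∧ dy: -3*x
  coeff of dx ∧ dz: y + z
  coeff of dy ∧ dz: x + y + z
Step 2: Apply d again to each 2-form coefficient. The only possible 3-form in R^3 is dx ∧ dy ∧ dz, with coefficient
  ∂(coeff of dy∧dz)/∂x - ∂(coeff of dx∧dz)/∂y + ∂(coeff of dx∧dy)/∂z
  = ∂/∂x (x + y + z) - ∂/∂y (y + z) + ∂/∂z (-3*x).
Each of these terms simplifies to sums of mixed partials that cancel in pairs. The result is 0 (by equality of mixed partials for smooth functions — Schwarz / Clairaut).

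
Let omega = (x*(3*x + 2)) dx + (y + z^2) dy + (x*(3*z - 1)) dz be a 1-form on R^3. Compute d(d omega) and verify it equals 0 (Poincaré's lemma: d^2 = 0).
d(d omega) = 0

Step 1: d omega = sum_{i<j} (∂f_j/∂x_i - ∂f_i/∂x_j) dx_i ∧ dx_j:
  coeff of dx ∧ dy: 0
  coeff of dx ∧ dz: 3*z - 1
  coeff of dy ∧ dz: -2*z
Step 2: Apply d again to each 2-form coefficient. The only possible 3-form in R^3 is dx ∧ dy ∧ dz, with coefficient
  ∂(coeff of dy∧dz)/∂x - ∂(coeff of dx∧dz)/∂y + ∂(coeff of dx∧dy)/∂z
  = ∂/∂x (-2*z) - ∂/∂y (3*z - 1) + ∂/∂z (0).
Each of these terms simplifies to sums of mixed partials that cancel in pairs. The result is 0 (by equality of mixed partials for smooth functions — Schwarz / Clairaut).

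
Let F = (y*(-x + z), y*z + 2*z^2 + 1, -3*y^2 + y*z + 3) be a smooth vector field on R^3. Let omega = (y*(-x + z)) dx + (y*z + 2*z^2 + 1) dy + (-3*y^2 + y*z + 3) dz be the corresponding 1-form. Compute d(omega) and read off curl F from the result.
d(omega) = (-7*y - 3*z) dy ∧ dz + (y) dz ∧ dx + (x - z) dx ∧ dy; curl F = (-7*y - 3*z, y, x - z)

d omega = sum_{i<j} (∂f_j/∂x_i - ∂f_i/∂x_j) dx_i ∧ dx_j. Under the identification (dy ∧ dz, dz ∧ dx, dx ∧ dy) ↔ (e_x, e_y, e_z), the coefficients are exactly the components of curl F. Compute:
  ∂R/∂y - ∂Q/∂z = (-6*y + z) - (y + 4*z) = -7*y - 3*z
  ∂P/∂z - ∂R/∂x = (y) - (0) = y
  ∂Q/∂x - ∂P/∂y = (0) - (-x + z) = x - z.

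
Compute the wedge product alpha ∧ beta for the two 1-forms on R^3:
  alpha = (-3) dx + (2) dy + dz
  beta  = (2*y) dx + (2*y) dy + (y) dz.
alpha ∧ beta = (-10*y) dx ∧ dy + (-5*y) dx ∧ dz

Distribute the wedge, using dx_i ∧ dx_j = -dx_j ∧ dx_i and dx_i ∧ dx_i = 0. For each pair (i, j) with i < j, the coefficient of dx_i ∧ dx_j in alpha ∧ beta is (alpha_i * beta_j - alpha_j * beta_i). Collecting: alpha ∧ beta = (-10*y) dx ∧ dy + (-5*y) dx ∧ dz.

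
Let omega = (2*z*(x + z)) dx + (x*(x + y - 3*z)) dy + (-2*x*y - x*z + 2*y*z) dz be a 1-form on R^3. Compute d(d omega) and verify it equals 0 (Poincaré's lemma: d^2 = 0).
d(d omega) = 0

Step 1: d omega = sum_{i<j} (∂f_j/∂x_i - ∂f_i/∂x_j) dx_i ∧ dx_j:
  coeff of dx ∧ dy: 2*x + y - 3*z
  coeff of dx ∧ dz: -2*x - 2*y - 5*z
  coeff of dy ∧ dz: x + 2*z
Step 2: Apply d again to each 2-form coefficient. The only possible 3-form in R^3 is dx ∧ dy ∧ dz, with coefficient
  ∂(coeff of dy∧dz)/∂x - ∂(coeff of dx∧dz)/∂y + ∂(coeff of dx∧dy)/∂z
  = ∂/∂x (x + 2*z) - ∂/∂y (-2*x - 2*y - 5*z) + ∂/∂z (2*x + y - 3*z).
Each of these terms simplifies to sums of mixed partials that cancel in pairs. The result is 0 (by equality of mixed partials for smooth functions — Schwarz / Clairaut).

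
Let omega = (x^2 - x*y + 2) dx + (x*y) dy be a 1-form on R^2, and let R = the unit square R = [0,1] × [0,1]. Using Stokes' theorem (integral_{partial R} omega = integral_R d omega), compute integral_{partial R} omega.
integral_(partial R) omega = 1

Stokes: integral_partial_R omega = integral_R d omega with d omega = (∂Q/∂x - ∂P/∂y) dx ∧ dy.
  ∂Q/∂x = y
  ∂P/∂y = -x
  integrand = ∂Q/∂x - ∂P/∂y = x + y.
Integrating over R: integral_0^1 integral_0^1 (x + y) dx dy = 1.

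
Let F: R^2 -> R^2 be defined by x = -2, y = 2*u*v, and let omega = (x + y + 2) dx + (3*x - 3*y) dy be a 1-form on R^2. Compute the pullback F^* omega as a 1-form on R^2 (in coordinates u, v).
F^* omega = (12*v*(-u*v - 1)) du + (12*u*(-u*v - 1)) dv

Using F^*(f dg) = (f ∘ F) d(g ∘ F), substitute each coordinate x_i by F_i(u, v) in f_i, and replace dx_i by d F_i = (∂F_i/∂u) du + (∂F_i/∂v) dv.
  For the x component: f_1(F) = 2*u*v; d F_1 = (0) du + (0) dv
  For the y component: f_2(F) = -6*u*v - 6; d F_2 = (2*v) du + (2*u) dv
Combining and collecting du, dv coefficients:
  coeff of du: 12*v*(-u*v - 1)
  coeff of dv: 12*u*(-u*v - 1)
F^* omega = (12*v*(-u*v - 1)) du + (12*u*(-u*v - 1)) dv.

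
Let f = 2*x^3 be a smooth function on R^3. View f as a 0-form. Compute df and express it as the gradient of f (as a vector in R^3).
df = (6*x^2) dx + (0) dy + (0) dz; grad f = (6*x^2, 0, 0)

For a 0-form f, d f = (∂f/∂x) dx + (∂f/∂y) dy + (∂f/∂z) dz. The components of the vector representation are exactly the entries of grad f in Cartesian coordinates:
  ∂f/∂x = 6*x^2
  ∂f/∂y = 0
  ∂f/∂z = 0.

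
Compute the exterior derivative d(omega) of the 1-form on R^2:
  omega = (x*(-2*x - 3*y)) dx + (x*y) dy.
d(omega) = (3*x + y) dx ∧ dy

For a 1-form omega = sum_i f_i dx_i, the exterior derivative is
  d(omega) = sum_{i < j} (∂f_j/∂x_i - ∂f_i/∂x_j) dx_i ∧ dx_j.
  coefficient of dx ∧ dy: ∂f_2/∂x - ∂f_1/∂y = ∂(x*y)/∂x - ∂(x*(-2*x - 3*y))/∂y = 3*x + y
Assembling: d(omega) = (3*x + y) dx ∧ dy.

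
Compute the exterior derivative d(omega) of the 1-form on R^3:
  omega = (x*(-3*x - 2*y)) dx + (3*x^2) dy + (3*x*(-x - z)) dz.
d(omega) = (8*x) dx ∧ dy + (-6*x - 3*z) dx ∧ dz

For a 1-form omega = sum_i f_i dx_i, the exterior derivative is
  d(omega) = sum_{i < j} (∂f_j/∂x_i - ∂f_i/∂x_j) dx_i ∧ dx_j.
  coefficient of dx ∧ dy: ∂f_2/∂x - ∂f_1/∂y = ∂(3*x^2)/∂x - ∂(x*(-3*x - 2*y))/∂y = 8*x
  coefficient of dx ∧ dz: ∂f_3/∂x - ∂f_1/∂z = ∂(3*x*(-x - z))/∂x - ∂(x*(-3*x - 2*y))/∂z = -6*x - 3*z
Assembling: d(omega) = (8*x) dx ∧ dy + (-6*x - 3*z) dx ∧ dz.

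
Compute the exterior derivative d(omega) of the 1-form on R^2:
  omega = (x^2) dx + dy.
d(omega) = 0

For a 1-form omega = sum_i f_i dx_i, the exterior derivative is
  d(omega) = sum_{i < j} (∂f_j/∂x_i - ∂f_i/∂x_j) dx_i ∧ dx_j.

Assembling: d(omega) = 0.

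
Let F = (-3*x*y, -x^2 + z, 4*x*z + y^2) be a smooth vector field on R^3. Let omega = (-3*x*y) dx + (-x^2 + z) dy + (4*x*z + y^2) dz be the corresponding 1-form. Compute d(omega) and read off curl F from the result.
d(omega) = (2*y - 1) dy ∧ dz + (-4*z) dz ∧ dx + (x) dx ∧ dy; curl F = (2*y - 1, -4*z, x)

d omega = sum_{i<j} (∂f_j/∂x_i - ∂f_i/∂x_j) dx_i ∧ dx_j. Under the identification (dy ∧ dz, dz ∧ dx, dx ∧ dy) ↔ (e_x, e_y, e_z), the coefficients are exactly the components of curl F. Compute:
  ∂R/∂y - ∂Q/∂z = (2*y) - (1) = 2*y - 1
  ∂P/∂z - ∂R/∂x = (0) - (4*z) = -4*z
  ∂Q/∂x - ∂P/∂y = (-2*x) - (-3*x) = x.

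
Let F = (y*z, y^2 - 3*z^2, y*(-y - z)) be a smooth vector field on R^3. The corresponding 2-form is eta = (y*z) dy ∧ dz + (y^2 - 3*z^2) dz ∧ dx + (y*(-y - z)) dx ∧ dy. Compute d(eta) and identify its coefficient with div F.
d(eta) = (y) dx ∧ dy ∧ dz; div F = y

For a 2-form in R^3 of the form above, applying d gives a 3-form with coefficient ∂P/∂x + ∂Q/∂y + ∂R/∂z:
  ∂P/∂x = 0
  ∂Q/∂y = 2*y
  ∂R/∂z = -y
Sum = y, which is exactly div F.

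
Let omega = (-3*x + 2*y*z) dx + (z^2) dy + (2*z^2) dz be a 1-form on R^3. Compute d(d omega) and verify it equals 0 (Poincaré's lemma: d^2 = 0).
d(d omega) = 0

Step 1: d omega = sum_{i<j} (∂f_j/∂x_i - ∂f_i/∂x_j) dx_i ∧ dx_j:
  coeff of dx ∧ dy: -2*z
  coeff of dx ∧ dz: -2*y
  coeff of dy ∧ dz: -2*z
Step 2: Apply d again to each 2-form coefficient. The only possible 3-form in R^3 is dx ∧ dy ∧ dz, with coefficient
  ∂(coeff of dy∧dz)/∂x - ∂(coeff of dx∧dz)/∂y + ∂(coeff of dx∧dy)/∂z
  = ∂/∂x (-2*z) - ∂/∂y (-2*y) + ∂/∂z (-2*z).
Each of these terms simplifies to sums of mixed partials that cancel in pairs. The result is 0 (by equality of mixed partials for smooth functions — Schwarz / Clairaut).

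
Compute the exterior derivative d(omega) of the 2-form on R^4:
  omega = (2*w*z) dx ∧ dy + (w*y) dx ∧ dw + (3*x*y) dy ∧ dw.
d(omega) = (2*w) dx ∧ dy ∧ dz + (-w + 3*y + 2*z) dx ∧ dy ∧ dw

For a 2-form omega = sum_{i<j} g_{ij} dx_i ∧ dx_j, the exterior derivative is
  d(omega) = sum_{i<j} d(g_{ij}) ∧ dx_i ∧ dx_j = sum_{i<j, k} (∂g_{ij}/∂x_k) dx_k ∧ dx_i ∧ dx_j.
Expand each term, using dx_k ∧ dx_i ∧ dx_j = sgn(permutation) dx_{(a)} ∧ dx_{(b)} ∧ dx_{(c)} with (a < b < c) sorted:
  d(2*w*z) includes (∂/∂z)(2*w*z) dz = (2*w) dz, which multiplied by dx ∧ dy gives (2*w) dx ∧ dy ∧ dz
  d(2*w*z) includes (∂/∂w)(2*w*z) dw = (2*z) dw, which multiplied by dx ∧ dy gives (2*z) dx ∧ dy ∧ dw
  d(w*y) includes (∂/∂y)(w*y) dy = (w) dy, which multiplied by dx ∧ dw gives (-w) dx ∧ dy ∧ dw
  d(3*x*y) includes (∂/∂x)(3*x*y) dx = (3*y) dx, which multiplied by dy ∧ dw gives (3*y) dx ∧ dy ∧ dw
Collecting like 3-forms: d(omega) = (2*w) dx ∧ dy ∧ dz + (-w + 3*y + 2*z) dx ∧ dy ∧ dw.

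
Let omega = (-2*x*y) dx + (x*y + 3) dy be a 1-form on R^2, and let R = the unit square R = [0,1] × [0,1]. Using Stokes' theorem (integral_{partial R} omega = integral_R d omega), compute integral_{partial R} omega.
integral_(partial R) omega = 3/2

Stokes: integral_partial_R omega = integral_R d omega with d omega = (∂Q/∂x - ∂P/∂y) dx ∧ dy.
  ∂Q/∂x = y
  ∂P/∂y = -2*x
  integrand = ∂Q/∂x - ∂P/∂y = 2*x + y.
Integrating over R: integral_0^1 integral_0^1 (2*x + y) dx dy = 3/2.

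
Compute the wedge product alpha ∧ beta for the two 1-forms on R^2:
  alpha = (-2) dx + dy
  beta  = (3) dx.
alpha ∧ beta = (-3) dx ∧ dy

Distribute the wedge, using dx_i ∧ dx_j = -dx_j ∧ dx_i and dx_i ∧ dx_i = 0. For each pair (i, j) with i < j, the coefficient of dx_i ∧ dx_j in alpha ∧ beta is (alpha_i * beta_j - alpha_j * beta_i). Collecting: alpha ∧ beta = (-3) dx ∧ dy.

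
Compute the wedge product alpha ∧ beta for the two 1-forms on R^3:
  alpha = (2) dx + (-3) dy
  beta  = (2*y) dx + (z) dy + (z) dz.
alpha ∧ beta = (6*y + 2*z) dx ∧ dy + (2*z) dx ∧ dz + (-3*z) dy ∧ dz

Distribute the wedge, using dx_i ∧ dx_j = -dx_j ∧ dx_i and dx_i ∧ dx_i = 0. For each pair (i, j) with i < j, the coefficient of dx_i ∧ dx_j in alpha ∧ beta is (alpha_i * beta_j - alpha_j * beta_i). Collecting: alpha ∧ beta = (6*y + 2*z) dx ∧ dy + (2*z) dx ∧ dz + (-3*z) dy ∧ dz.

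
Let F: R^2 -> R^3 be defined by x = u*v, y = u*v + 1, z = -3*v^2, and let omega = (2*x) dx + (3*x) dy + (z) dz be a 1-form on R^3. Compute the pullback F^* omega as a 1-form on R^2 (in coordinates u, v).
F^* omega = (5*u*v^2) du + (v*(5*u^2 + 18*v^2)) dv

Using F^*(f dg) = (f ∘ F) d(g ∘ F), substitute each coordinate x_i by F_i(u, v) in f_i, and replace dx_i by d F_i = (∂F_i/∂u) du + (∂F_i/∂v) dv.
  For the x component: f_1(F) = 2*u*v; d F_1 = (v) du + (u) dv
  For the y component: f_2(F) = 3*u*v; d F_2 = (v) du + (u) dv
  For the z component: f_3(F) = -3*v^2; d F_3 = (0) du + (-6*v) dv
Combining and collecting du, dv coefficients:
  coeff of du: 5*u*v^2
  coeff of dv: v*(5*u^2 + 18*v^2)
F^* omega = (5*u*v^2) du + (v*(5*u^2 + 18*v^2)) dv.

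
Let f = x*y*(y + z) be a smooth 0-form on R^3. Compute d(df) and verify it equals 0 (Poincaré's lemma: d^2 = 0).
d(df) = 0

Step 1: df = sum_i (∂f/∂x_i) dx_i = (y*(y + z)) dx + (x*(2*y + z)) dy + (x*y) dz.
Step 2: Apply d again. Using the 1-form formula, the coefficient of dx ∧ dy in d(df) is ∂^2 f/∂x ∂y - ∂^2 f/∂y ∂x = (2*y + z) - (2*y + z) = 0 (equality of mixed partials for smooth f).
Similarly for dx ∧ dz and dy ∧ dz — all coefficients vanish. So d(df) = 0.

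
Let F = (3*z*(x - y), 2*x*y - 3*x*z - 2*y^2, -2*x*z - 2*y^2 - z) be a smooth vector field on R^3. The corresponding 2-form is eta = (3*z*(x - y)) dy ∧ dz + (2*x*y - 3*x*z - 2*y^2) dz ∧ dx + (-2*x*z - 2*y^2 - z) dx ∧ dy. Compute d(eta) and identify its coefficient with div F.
d(eta) = (-4*y + 3*z - 1) dx ∧ dy ∧ dz; div F = -4*y + 3*z - 1

For a 2-form in R^3 of the form above, applying d gives a 3-form with coefficient ∂P/∂x + ∂Q/∂y + ∂R/∂z:
  ∂P/∂x = 3*z
  ∂Q/∂y = 2*x - 4*y
  ∂R/∂z = -2*x - 1
Sum = -4*y + 3*z - 1, which is exactly div F.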